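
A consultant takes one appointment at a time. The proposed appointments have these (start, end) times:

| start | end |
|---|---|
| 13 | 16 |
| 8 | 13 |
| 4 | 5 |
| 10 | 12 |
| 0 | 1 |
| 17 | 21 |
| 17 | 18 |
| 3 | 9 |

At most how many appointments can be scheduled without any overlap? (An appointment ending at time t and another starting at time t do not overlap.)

By end time: (0,1), (4,5), (3,9), (10,12), (8,13), (13,16), (17,18), (17,21).
Pick (0,1); next start ≥ 1 → (4,5); next start ≥ 5 → (10,12); next start ≥ 12 → (13,16); next start ≥ 16 → (17,18).
Selected 5 appointments.

5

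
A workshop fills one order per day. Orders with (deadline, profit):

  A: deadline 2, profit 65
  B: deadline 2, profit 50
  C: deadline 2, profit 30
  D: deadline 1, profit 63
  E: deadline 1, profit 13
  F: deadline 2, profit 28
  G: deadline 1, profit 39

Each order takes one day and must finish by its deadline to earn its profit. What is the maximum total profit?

Profit order: A=65 D=63 B=50 G=39 C=30 F=28 E=13
Assign: A→slot 2, D→slot 1, B skipped, G skipped, C skipped, F skipped, E skipped.
Slots: [1:D] [2:A]
Profit = 63 + 65 = 128

128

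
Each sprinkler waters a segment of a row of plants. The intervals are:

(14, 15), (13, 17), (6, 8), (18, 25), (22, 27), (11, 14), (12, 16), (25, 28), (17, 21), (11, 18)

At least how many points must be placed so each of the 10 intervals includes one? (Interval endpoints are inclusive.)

Sort by right endpoint; whenever an interval is uncovered, place a point at its right end.
Sorted: [6,8] [11,14] [14,15] [12,16] [13,17] [11,18] [17,21] [18,25] [22,27] [25,28]
{[6,8]} hit by 8; {[11,14],[14,15],[12,16],[13,17],[11,18]} hit by 14; {[17,21],[18,25]} hit by 21; {[22,27],[25,28]} hit by 27.
Points: 8, 14, 21, 27 (4 total).

4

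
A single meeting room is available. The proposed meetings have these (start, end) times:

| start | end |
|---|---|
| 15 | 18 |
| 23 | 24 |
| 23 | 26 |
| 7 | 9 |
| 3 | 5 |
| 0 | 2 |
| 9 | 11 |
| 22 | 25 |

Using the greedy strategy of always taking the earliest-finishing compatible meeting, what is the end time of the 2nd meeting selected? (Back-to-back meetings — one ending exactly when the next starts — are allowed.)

5

Sort by end time and greedily take each interval whose start is ≥ the last chosen end.
Sorted by end: (0,2)  (3,5)  (7,9)  (9,11)  (15,18)  (23,24)  (22,25)  (23,26)
take (0,2); take (3,5); take (7,9); take (9,11); take (15,18); take (23,24); skip (23,26).
Selected: (0,2) (3,5) (7,9) (9,11) (15,18) (23,24)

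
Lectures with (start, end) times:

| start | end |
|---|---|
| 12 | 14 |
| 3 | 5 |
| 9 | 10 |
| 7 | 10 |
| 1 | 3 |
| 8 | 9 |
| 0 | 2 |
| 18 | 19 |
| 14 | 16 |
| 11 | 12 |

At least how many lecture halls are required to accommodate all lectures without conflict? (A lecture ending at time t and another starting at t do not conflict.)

Events (time:±→running): 0:+→1 1:+→2 … peak 2.

2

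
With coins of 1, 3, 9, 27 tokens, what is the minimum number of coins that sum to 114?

6

Use the largest denomination that fits, subtract, and repeat.
114 − 4×27→6 − 2×3→0
Total coins = 4 + 2 = 6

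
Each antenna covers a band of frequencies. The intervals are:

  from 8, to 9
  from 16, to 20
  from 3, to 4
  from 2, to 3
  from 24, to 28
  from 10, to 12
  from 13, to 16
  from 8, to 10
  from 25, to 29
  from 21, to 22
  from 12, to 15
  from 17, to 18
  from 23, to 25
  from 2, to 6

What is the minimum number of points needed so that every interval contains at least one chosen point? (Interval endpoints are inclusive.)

7

Sort by right endpoint; whenever an interval is uncovered, place a point at its right end.
Sorted: [2,3] [3,4] [2,6] [8,9] [8,10] [10,12] [12,15] [13,16] [17,18] [16,20] [21,22] [23,25] [24,28] [25,29]
{[2,3],[3,4],[2,6]} hit by 3; {[8,9],[8,10]} hit by 9; {[10,12],[12,15]} hit by 12; {[13,16]} hit by 16; {[17,18],[16,20]} hit by 18; {[21,22]} hit by 22; {[23,25],[24,28],[25,29]} hit by 25.
Points: 3, 9, 12, 16, 18, 22, 25 (7 total).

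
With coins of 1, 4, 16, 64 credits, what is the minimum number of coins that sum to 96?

Use the largest denomination that fits, subtract, and repeat.
96 = 1×64 + 2×16
Total coins = 1 + 2 = 3

3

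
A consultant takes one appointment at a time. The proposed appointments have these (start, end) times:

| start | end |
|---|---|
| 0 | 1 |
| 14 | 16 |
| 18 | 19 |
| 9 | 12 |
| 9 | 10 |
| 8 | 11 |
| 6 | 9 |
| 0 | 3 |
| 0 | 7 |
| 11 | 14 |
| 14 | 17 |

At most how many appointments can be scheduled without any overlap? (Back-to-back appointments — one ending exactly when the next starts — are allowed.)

6

Sort by end time and greedily take each interval whose start is ≥ the last chosen end.
Sorted by end: (0,1)  (0,3)  (0,7)  (6,9)  (9,10)  (8,11)  (9,12)  (11,14)  (14,16)  (14,17)  (18,19)
take (0,1); take (6,9); take (9,10); take (11,14); take (14,16); take (18,19).
Selected 6 appointments.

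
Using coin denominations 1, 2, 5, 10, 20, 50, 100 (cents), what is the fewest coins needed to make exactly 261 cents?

5

Greedy: take as many of the largest coin as possible, then repeat with the remainder.
261 − 2×100→61 − 1×50→11 − 1×10→1 − 1×1→0
Total coins = 2 + 1 + 1 + 1 = 5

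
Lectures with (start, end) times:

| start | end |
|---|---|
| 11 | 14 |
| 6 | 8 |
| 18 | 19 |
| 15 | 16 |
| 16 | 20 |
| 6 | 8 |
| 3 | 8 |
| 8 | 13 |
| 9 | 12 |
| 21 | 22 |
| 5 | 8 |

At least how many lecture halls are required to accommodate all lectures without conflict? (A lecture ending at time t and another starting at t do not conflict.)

The answer is the maximum number of intervals overlapping at any instant.
Events (time:±→running): 3:+→1 5:+→2 6:+→3 6:+→4 … peak 4.

4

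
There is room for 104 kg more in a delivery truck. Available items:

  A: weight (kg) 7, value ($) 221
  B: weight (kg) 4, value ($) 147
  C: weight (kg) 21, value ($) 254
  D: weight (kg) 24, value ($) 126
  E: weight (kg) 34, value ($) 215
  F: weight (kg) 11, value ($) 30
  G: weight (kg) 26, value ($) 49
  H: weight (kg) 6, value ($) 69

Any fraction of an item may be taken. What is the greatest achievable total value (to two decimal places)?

Greedy by value/weight ratio, highest first.
Ratios (sorted): B 36.75, A 31.57, C 12.10, H 11.50, E 6.32, D 5.25, F 2.73, G 1.88
take B (4 @ 147); take A (7 @ 221); take C (21 @ 254); take H (6 @ 69); take E (34 @ 215); take D (24 @ 126); take 8/11 of F → 21.82. Capacity used 104/104.
Total value = 1053.82

1053.82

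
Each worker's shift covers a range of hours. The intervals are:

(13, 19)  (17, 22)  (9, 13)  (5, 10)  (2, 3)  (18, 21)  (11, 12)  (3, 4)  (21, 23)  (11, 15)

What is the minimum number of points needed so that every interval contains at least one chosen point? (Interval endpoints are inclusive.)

5

By right end: [2,3]  [3,4]  [5,10]  [11,12]  [9,13]  [11,15]  [13,19]  [18,21]  [17,22]  [21,23]
[2,3] uncovered → point at 3; [5,10] uncovered → point at 10; [11,12] uncovered → point at 12; [13,19] uncovered → point at 19; [21,23] uncovered → point at 23.
Points: 3, 10, 12, 19, 23 (5 total).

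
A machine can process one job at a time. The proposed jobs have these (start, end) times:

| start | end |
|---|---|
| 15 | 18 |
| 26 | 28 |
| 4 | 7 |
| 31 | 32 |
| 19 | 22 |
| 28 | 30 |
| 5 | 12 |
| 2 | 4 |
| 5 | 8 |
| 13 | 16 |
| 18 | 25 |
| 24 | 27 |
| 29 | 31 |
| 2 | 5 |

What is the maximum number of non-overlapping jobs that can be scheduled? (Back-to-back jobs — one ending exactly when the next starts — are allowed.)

Sort by end time and greedily take each interval whose start is ≥ the last chosen end.
By end time: (2,4), (2,5), (4,7), (5,8), (5,12), (13,16), (15,18), (19,22), (18,25), (24,27), (26,28), (28,30), (29,31), (31,32).
Pick (2,4); next start ≥ 4 → (4,7); next start ≥ 7 → (13,16); next start ≥ 16 → (19,22); next start ≥ 22 → (24,27); next start ≥ 27 → (28,30); next start ≥ 30 → (31,32).
Selected 7 jobs.

7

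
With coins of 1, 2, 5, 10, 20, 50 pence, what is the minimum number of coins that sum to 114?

Use the largest denomination that fits, subtract, and repeat.
114 − 2×50→14 − 1×10→4 − 2×2→0
Total coins = 2 + 1 + 2 = 5

5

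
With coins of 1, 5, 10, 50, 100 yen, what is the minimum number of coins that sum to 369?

10

Greedy: take as many of the largest coin as possible, then repeat with the remainder.
369 = 3×100 + 1×50 + 1×10 + 1×5 + 4×1
Total coins = 3 + 1 + 1 + 1 + 4 = 10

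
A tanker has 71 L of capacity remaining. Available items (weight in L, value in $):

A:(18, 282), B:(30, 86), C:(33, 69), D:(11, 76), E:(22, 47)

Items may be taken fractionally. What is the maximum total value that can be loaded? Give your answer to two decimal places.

Sort by value per unit weight and fill in that order.
Ratios (sorted): A 15.67, D 6.91, B 2.87, E 2.14, C 2.09
take A (18 @ 282); take D (11 @ 76); take B (30 @ 86); take 12/22 of E → 25.64. Capacity used 71/71.
Total value = 469.64

469.64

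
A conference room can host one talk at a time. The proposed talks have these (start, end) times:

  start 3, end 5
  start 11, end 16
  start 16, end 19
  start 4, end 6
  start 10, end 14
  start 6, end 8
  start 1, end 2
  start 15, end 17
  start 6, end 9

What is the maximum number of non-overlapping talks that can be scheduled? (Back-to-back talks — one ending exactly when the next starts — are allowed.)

Sorted by end: (1,2)  (3,5)  (4,6)  (6,8)  (6,9)  (10,14)  (11,16)  (15,17)  (16,19)
take (1,2); take (3,5); take (6,8); skip (6,9); take (10,14); take (15,17).
Selected 5 talks.

5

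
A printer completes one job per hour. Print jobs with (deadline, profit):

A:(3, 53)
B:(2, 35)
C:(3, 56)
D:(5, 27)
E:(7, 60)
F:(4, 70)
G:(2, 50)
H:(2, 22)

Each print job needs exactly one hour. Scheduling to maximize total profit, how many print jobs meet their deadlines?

6

Take jobs in profit order; each goes to the latest open slot no later than its deadline.
By profit: F(d4,70), E(d7,60), C(d3,56), A(d3,53), G(d2,50), B(d2,35), D(d5,27), H(d2,22)
F→slot 4; E→slot 7; C→slot 3; A→slot 2; G→slot 1; B skipped; D→slot 5; H skipped.
6 of 8 scheduled.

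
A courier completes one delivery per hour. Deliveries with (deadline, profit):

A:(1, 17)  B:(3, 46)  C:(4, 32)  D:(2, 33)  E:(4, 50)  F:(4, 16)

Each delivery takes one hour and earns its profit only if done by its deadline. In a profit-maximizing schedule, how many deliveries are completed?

Take jobs in profit order; each goes to the latest open slot no later than its deadline.
By profit: E(d4,50), B(d3,46), D(d2,33), C(d4,32), A(d1,17), F(d4,16)
E→slot 4; B→slot 3; D→slot 2; C→slot 1; A skipped; F skipped.
4 of 6 scheduled.

4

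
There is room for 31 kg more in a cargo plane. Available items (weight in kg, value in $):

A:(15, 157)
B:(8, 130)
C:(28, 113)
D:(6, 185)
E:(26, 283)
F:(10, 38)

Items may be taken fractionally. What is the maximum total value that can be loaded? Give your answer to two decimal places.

Greedy by value/weight ratio, highest first.
Ratios (sorted): D 30.83, B 16.25, E 10.88, A 10.47, C 4.04, F 3.80
take D (6 @ 185); take B (8 @ 130); take 17/26 of E → 185.04. Capacity used 31/31.
Total value = 500.04

500.04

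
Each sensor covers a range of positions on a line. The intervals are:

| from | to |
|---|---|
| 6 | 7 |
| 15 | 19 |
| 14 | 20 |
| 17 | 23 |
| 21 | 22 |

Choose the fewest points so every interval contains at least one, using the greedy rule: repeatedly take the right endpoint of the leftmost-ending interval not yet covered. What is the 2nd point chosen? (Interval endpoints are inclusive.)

By right end: [6,7]  [15,19]  [14,20]  [21,22]  [17,23]
[6,7] uncovered → point at 7; [15,19] uncovered → point at 19; [21,22] uncovered → point at 22.
Points: 7, 19, 22 (3 total).

19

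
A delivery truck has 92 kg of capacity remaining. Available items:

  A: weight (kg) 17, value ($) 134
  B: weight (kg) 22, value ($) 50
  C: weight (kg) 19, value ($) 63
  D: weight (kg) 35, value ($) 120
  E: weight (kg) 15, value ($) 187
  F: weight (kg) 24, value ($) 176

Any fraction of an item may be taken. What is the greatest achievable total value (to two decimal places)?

Order: E (187/15=12.47) > A (134/17=7.88) > F (176/24=7.33) > D (120/35=3.43) > C (63/19=3.32) > B (50/22=2.27)
Fill: take E (15 @ 187) → take A (17 @ 134) → take F (24 @ 176) → take D (35 @ 120) → take 1/19 of C → 3.32; 92/92 used.
Total value = 620.32

620.32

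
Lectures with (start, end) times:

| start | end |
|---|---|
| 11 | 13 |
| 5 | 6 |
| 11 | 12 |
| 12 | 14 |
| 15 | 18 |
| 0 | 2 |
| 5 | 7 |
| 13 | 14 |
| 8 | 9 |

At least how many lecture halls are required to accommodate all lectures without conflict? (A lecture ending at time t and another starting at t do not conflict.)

Count concurrent intervals with a sweep; the peak is the room count.
Events (time:±→running): 0:+→1 2:-→0 5:+→1 5:+→2 … peak 2.

2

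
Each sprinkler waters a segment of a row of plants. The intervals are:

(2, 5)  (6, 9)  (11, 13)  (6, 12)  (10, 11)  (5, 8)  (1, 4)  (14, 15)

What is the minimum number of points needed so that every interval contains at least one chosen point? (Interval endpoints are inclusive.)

Sort by right endpoint; whenever an interval is uncovered, place a point at its right end.
Sorted: [1,4] [2,5] [5,8] [6,9] [10,11] [6,12] [11,13] [14,15]
{[1,4],[2,5]} hit by 4; {[5,8],[6,9]} hit by 8; {[10,11],[6,12],[11,13]} hit by 11; {[14,15]} hit by 15.
Points: 4, 8, 11, 15 (4 total).

4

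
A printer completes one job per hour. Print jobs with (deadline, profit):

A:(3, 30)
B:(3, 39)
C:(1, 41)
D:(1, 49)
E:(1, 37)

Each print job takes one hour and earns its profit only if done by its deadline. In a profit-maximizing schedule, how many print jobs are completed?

3

Take jobs in profit order; each goes to the latest open slot no later than its deadline.
Profit order: D=49 C=41 B=39 E=37 A=30
Assign: D→slot 1, C skipped, B→slot 3, E skipped, A→slot 2.
Slots: [1:D] [2:A] [3:B]
3 of 5 scheduled.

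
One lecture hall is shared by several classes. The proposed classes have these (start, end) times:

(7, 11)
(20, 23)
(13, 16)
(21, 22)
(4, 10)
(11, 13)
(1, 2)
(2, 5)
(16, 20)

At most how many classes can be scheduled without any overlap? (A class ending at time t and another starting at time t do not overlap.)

7

Order by finish time; keep every interval that doesn't clash with the previous kept one.
By end time: (1,2), (2,5), (4,10), (7,11), (11,13), (13,16), (16,20), (21,22), (20,23).
Pick (1,2); next start ≥ 2 → (2,5); next start ≥ 5 → (7,11); next start ≥ 11 → (11,13); next start ≥ 13 → (13,16); next start ≥ 16 → (16,20); next start ≥ 20 → (21,22).
Selected 7 classes.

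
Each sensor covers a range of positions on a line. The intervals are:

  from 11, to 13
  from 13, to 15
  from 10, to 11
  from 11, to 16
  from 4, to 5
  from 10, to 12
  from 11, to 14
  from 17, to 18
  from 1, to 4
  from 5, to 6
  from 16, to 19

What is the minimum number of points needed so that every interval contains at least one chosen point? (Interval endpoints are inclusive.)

Sort by right endpoint; whenever an interval is uncovered, place a point at its right end.
Sorted: [1,4] [4,5] [5,6] [10,11] [10,12] [11,13] [11,14] [13,15] [11,16] [17,18] [16,19]
{[1,4],[4,5]} hit by 4; {[5,6]} hit by 6; {[10,11],[10,12],[11,13],[11,14]} hit by 11; {[13,15],[11,16]} hit by 15; {[17,18],[16,19]} hit by 18.
Points: 4, 6, 11, 15, 18 (5 total).

5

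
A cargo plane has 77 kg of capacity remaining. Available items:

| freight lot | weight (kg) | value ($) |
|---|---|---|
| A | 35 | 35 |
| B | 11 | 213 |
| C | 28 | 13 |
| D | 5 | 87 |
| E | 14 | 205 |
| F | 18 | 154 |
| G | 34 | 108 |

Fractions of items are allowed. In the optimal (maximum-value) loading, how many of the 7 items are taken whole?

4

Greedy by value/weight ratio, highest first.
Ratios (sorted): B 19.36, D 17.40, E 14.64, F 8.56, G 3.18, A 1.00, C 0.46
take B (11 @ 213); take D (5 @ 87); take E (14 @ 205); take F (18 @ 154); take 29/34 of G → 92.12. Capacity used 77/77.
4 item(s) taken whole; one partial (take 29/34 of G).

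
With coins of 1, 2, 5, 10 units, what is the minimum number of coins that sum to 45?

45 − 4×10→5 − 1×5→0
Total coins = 4 + 1 = 5

5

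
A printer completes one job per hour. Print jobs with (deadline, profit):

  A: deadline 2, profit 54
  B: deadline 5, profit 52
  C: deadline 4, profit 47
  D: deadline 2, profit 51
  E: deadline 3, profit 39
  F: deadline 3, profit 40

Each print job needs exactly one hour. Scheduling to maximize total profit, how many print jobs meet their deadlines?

Sort by profit descending; place each in the latest free slot ≤ its deadline.
Profit order: A=54 B=52 D=51 C=47 F=40 E=39
Assign: A→slot 2, B→slot 5, D→slot 1, C→slot 4, F→slot 3, E skipped.
Slots: [1:D] [2:A] [3:F] [4:C] [5:B]
5 of 6 scheduled.

5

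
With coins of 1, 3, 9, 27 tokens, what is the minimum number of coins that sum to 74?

6

Greedy: take as many of the largest coin as possible, then repeat with the remainder.
74 − 2×27→20 − 2×9→2 − 2×1→0
Total coins = 2 + 2 + 2 = 6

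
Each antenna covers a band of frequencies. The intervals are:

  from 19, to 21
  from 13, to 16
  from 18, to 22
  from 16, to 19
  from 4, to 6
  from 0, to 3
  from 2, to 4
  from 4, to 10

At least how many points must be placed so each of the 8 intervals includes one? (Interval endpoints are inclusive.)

Sorted: [0,3] [2,4] [4,6] [4,10] [13,16] [16,19] [19,21] [18,22]
{[0,3],[2,4]} hit by 3; {[4,6],[4,10]} hit by 6; {[13,16],[16,19]} hit by 16; {[19,21],[18,22]} hit by 21.
Points: 3, 6, 16, 21 (4 total).

4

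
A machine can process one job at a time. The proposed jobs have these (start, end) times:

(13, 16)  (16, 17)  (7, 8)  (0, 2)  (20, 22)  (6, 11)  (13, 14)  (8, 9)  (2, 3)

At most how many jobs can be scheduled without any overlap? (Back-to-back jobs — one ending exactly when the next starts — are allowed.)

7

Greedy by earliest finish: after sorting by end time, pick each interval compatible with the last pick.
By end time: (0,2), (2,3), (7,8), (8,9), (6,11), (13,14), (13,16), (16,17), (20,22).
Pick (0,2); next start ≥ 2 → (2,3); next start ≥ 3 → (7,8); next start ≥ 8 → (8,9); next start ≥ 9 → (13,14); next start ≥ 14 → (16,17); next start ≥ 17 → (20,22).
Selected 7 jobs.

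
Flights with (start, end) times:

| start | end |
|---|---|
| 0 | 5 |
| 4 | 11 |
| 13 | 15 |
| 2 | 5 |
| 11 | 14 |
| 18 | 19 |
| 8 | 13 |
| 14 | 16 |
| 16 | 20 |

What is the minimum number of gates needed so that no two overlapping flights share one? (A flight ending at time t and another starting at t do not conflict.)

3

Count concurrent intervals with a sweep; the peak is the room count.
Events (time:±→running): 0:+→1 2:+→2 4:+→3 … peak 3.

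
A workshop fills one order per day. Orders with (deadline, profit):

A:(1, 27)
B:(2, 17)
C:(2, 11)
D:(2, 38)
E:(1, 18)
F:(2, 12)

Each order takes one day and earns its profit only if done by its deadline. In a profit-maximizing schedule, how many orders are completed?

By profit: D(d2,38), A(d1,27), E(d1,18), B(d2,17), F(d2,12), C(d2,11)
D→slot 2; A→slot 1; E skipped; B skipped; F skipped; C skipped.
2 of 6 scheduled.

2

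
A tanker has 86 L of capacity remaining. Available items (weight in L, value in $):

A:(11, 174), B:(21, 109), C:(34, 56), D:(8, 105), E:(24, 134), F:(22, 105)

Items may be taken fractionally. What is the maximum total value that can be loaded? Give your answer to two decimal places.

Ratios (sorted): A 15.82, D 13.12, E 5.58, B 5.19, F 4.77, C 1.65
take A (11 @ 174); take D (8 @ 105); take E (24 @ 134); take B (21 @ 109); take F (22 @ 105). Capacity used 86/86.
Total value = 627.00

627.00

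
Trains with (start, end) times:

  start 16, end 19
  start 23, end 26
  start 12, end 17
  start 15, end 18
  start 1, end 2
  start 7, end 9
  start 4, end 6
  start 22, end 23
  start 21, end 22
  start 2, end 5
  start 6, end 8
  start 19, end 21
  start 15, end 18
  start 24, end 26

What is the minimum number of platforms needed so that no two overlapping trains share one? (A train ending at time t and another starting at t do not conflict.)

starts: [1, 2, 4, 6, 7, 12, 15, 15, 16, 19, 21, 22, 23, 24]
ends:   [2, 5, 6, 8, 9, 17, 18, 18, 19, 21, 22, 23, 26, 26]
s1→1 e2→0 s2→1 s4→2 e5→1 e6→0 s6→1 s7→2 e8→1 e9→0 s12→1 s15→2 s15→3 s16→4  — peak 4.

4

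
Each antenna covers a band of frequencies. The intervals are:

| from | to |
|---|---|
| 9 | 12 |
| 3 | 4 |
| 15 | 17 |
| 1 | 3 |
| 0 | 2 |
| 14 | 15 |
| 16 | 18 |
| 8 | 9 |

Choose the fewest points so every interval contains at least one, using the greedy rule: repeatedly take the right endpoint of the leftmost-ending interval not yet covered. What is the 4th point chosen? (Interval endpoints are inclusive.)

15

Sort by right endpoint; whenever an interval is uncovered, place a point at its right end.
By right end: [0,2]  [1,3]  [3,4]  [8,9]  [9,12]  [14,15]  [15,17]  [16,18]
[0,2] uncovered → point at 2; [3,4] uncovered → point at 4; [8,9] uncovered → point at 9; [14,15] uncovered → point at 15; [16,18] uncovered → point at 18.
Points: 2, 4, 9, 15, 18 (5 total).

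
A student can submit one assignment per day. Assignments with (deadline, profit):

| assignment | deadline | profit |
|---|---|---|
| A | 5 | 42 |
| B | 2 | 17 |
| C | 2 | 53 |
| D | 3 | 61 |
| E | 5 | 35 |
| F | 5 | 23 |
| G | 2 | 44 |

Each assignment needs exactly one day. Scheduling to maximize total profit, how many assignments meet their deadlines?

By profit: D(d3,61), C(d2,53), G(d2,44), A(d5,42), E(d5,35), F(d5,23), B(d2,17)
D→slot 3; C→slot 2; G→slot 1; A→slot 5; E→slot 4; F skipped; B skipped.
5 of 7 scheduled.

5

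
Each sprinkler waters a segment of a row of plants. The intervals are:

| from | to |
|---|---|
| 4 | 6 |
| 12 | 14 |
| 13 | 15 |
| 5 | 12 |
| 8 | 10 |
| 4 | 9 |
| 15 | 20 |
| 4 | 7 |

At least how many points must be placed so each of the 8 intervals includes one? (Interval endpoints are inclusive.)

4

Process intervals by earliest right end; each time one isn't hit yet, stab at its right endpoint.
By right end: [4,6]  [4,7]  [4,9]  [8,10]  [5,12]  [12,14]  [13,15]  [15,20]
[4,6] uncovered → point at 6; [8,10] uncovered → point at 10; [12,14] uncovered → point at 14; [15,20] uncovered → point at 20.
Points: 6, 10, 14, 20 (4 total).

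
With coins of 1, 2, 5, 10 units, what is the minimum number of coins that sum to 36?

Greedy: take as many of the largest coin as possible, then repeat with the remainder.
36 = 3×10 + 1×5 + 1×1
Total coins = 3 + 1 + 1 = 5

5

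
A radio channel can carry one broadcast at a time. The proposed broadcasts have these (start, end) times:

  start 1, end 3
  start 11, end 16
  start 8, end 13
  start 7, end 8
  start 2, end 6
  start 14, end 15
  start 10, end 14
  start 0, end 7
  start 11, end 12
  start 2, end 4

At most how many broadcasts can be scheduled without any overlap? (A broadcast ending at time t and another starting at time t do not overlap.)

Order by finish time; keep every interval that doesn't clash with the previous kept one.
By end time: (1,3), (2,4), (2,6), (0,7), (7,8), (11,12), (8,13), (10,14), (14,15), (11,16).
Pick (1,3); next start ≥ 3 → (7,8); next start ≥ 8 → (11,12); next start ≥ 12 → (14,15).
Selected 4 broadcasts.

4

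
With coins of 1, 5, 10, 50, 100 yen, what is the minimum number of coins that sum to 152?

Use the largest denomination that fits, subtract, and repeat.
152 = 1×100 + 1×50 + 2×1
Total coins = 1 + 1 + 2 = 4

4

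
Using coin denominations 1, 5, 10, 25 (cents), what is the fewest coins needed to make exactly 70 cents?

4

70 − 2×25→20 − 2×10→0
Total coins = 2 + 2 = 4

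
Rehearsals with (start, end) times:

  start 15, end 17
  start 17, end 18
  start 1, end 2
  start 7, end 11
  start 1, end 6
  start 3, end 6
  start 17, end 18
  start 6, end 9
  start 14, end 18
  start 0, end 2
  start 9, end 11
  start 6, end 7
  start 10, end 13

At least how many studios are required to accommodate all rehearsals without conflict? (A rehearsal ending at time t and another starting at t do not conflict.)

The answer is the maximum number of intervals overlapping at any instant.
Events (time:±→running): 0:+→1 1:+→2 1:+→3 … peak 3.

3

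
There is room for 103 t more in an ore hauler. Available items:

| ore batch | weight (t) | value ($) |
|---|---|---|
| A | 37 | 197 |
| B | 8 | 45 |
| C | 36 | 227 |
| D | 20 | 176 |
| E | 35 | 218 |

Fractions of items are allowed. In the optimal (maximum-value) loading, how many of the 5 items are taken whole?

4

Order: D (176/20=8.80) > C (227/36=6.31) > E (218/35=6.23) > B (45/8=5.62) > A (197/37=5.32)
Fill: take D (20 @ 176) → take C (36 @ 227) → take E (35 @ 218) → take B (8 @ 45) → take 4/37 of A → 21.30; 103/103 used.
4 item(s) taken whole; one partial (take 4/37 of A).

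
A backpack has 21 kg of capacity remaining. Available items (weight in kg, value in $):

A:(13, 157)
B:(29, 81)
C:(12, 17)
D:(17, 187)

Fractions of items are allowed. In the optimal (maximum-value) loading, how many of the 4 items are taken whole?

Greedy by value/weight ratio, highest first.
Ratios (sorted): A 12.08, D 11.00, B 2.79, C 1.42
take A (13 @ 157); take 8/17 of D → 88.00. Capacity used 21/21.
1 item(s) taken whole; one partial (take 8/17 of D).

1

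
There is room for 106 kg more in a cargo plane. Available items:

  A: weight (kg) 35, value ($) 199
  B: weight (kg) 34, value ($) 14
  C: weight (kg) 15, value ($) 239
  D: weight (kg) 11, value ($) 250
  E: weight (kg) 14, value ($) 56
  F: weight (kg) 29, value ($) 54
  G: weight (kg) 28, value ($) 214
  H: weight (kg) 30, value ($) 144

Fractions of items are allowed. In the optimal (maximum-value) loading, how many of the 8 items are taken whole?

Order: D (250/11=22.73) > C (239/15=15.93) > G (214/28=7.64) > A (199/35=5.69) > H (144/30=4.80) > E (56/14=4.00) > F (54/29=1.86) > B (14/34=0.41)
Fill: take D (11 @ 250) → take C (15 @ 239) → take G (28 @ 214) → take A (35 @ 199) → take 17/30 of H → 81.60; 106/106 used.
4 item(s) taken whole; one partial (take 17/30 of H).

4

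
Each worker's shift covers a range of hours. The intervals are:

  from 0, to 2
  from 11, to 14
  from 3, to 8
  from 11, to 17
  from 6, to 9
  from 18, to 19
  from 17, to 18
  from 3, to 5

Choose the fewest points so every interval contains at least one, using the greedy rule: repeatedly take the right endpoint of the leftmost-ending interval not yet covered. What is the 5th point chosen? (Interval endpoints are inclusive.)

Sorted: [0,2] [3,5] [3,8] [6,9] [11,14] [11,17] [17,18] [18,19]
{[0,2]} hit by 2; {[3,5],[3,8]} hit by 5; {[6,9]} hit by 9; {[11,14],[11,17]} hit by 14; {[17,18],[18,19]} hit by 18.
Points: 2, 5, 9, 14, 18 (5 total).

18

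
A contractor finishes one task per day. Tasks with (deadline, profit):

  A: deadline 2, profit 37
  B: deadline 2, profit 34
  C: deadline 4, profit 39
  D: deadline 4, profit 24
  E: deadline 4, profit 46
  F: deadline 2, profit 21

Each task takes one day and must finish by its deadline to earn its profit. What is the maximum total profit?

Sort by profit descending; place each in the latest free slot ≤ its deadline.
Profit order: E=46 C=39 A=37 B=34 D=24 F=21
Assign: E→slot 4, C→slot 3, A→slot 2, B→slot 1, D skipped, F skipped.
Slots: [1:B] [2:A] [3:C] [4:E]
Profit = 34 + 37 + 39 + 46 = 156

156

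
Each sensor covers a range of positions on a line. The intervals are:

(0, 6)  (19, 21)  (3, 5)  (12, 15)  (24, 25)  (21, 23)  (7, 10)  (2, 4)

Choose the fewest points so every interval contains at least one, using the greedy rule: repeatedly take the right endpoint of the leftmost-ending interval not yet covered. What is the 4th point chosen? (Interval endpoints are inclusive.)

21

Process intervals by earliest right end; each time one isn't hit yet, stab at its right endpoint.
Sorted: [2,4] [3,5] [0,6] [7,10] [12,15] [19,21] [21,23] [24,25]
{[2,4],[3,5],[0,6]} hit by 4; {[7,10]} hit by 10; {[12,15]} hit by 15; {[19,21],[21,23]} hit by 21; {[24,25]} hit by 25.
Points: 4, 10, 15, 21, 25 (5 total).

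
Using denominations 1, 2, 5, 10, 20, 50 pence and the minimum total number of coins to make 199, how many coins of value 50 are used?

199 − 3×50→49 − 2×20→9 − 1×5→4 − 2×2→0
Count of 50: 3

3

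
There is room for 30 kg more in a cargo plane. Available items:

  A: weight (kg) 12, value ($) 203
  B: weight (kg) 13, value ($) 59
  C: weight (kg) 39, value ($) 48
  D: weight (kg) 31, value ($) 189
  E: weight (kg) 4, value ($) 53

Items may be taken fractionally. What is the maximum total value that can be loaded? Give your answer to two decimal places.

Sort by value per unit weight and fill in that order.
Ratios (sorted): A 16.92, E 13.25, D 6.10, B 4.54, C 1.23
take A (12 @ 203); take E (4 @ 53); take 14/31 of D → 85.35. Capacity used 30/30.
Total value = 341.35

341.35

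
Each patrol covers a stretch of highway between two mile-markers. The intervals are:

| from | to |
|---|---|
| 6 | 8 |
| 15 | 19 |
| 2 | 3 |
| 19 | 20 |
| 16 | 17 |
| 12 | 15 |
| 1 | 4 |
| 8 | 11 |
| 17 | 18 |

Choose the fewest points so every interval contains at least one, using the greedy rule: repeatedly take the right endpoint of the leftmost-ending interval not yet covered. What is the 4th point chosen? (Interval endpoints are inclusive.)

17

Process intervals by earliest right end; each time one isn't hit yet, stab at its right endpoint.
Sorted: [2,3] [1,4] [6,8] [8,11] [12,15] [16,17] [17,18] [15,19] [19,20]
{[2,3],[1,4]} hit by 3; {[6,8],[8,11]} hit by 8; {[12,15]} hit by 15; {[16,17],[17,18],[15,19]} hit by 17; {[19,20]} hit by 20.
Points: 3, 8, 15, 17, 20 (5 total).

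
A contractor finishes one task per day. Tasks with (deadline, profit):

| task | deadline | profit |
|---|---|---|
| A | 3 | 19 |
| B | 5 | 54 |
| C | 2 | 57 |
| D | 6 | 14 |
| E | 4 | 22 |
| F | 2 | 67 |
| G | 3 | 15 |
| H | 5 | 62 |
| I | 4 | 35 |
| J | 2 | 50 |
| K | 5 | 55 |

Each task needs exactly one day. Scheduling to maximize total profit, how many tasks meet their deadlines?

6

Take jobs in profit order; each goes to the latest open slot no later than its deadline.
Profit order: F=67 H=62 C=57 K=55 B=54 J=50 I=35 E=22 A=19 G=15 D=14
Assign: F→slot 2, H→slot 5, C→slot 1, K→slot 4, B→slot 3, J skipped, I skipped, E skipped, A skipped, G skipped, D→slot 6.
Slots: [1:C] [2:F] [3:B] [4:K] [5:H] [6:D]
6 of 11 scheduled.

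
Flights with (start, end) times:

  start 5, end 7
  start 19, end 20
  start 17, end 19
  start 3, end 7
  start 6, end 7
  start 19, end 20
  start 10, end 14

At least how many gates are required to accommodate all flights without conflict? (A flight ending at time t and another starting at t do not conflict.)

starts: [3, 5, 6, 10, 17, 19, 19]
ends:   [7, 7, 7, 14, 19, 20, 20]
s3→1 s5→2 s6→3  — peak 3.

3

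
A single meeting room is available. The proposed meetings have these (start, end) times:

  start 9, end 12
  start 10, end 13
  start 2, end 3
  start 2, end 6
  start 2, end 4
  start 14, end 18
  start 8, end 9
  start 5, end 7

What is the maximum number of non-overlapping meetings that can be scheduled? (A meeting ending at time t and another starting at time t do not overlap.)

Greedy by earliest finish: after sorting by end time, pick each interval compatible with the last pick.
By end time: (2,3), (2,4), (2,6), (5,7), (8,9), (9,12), (10,13), (14,18).
Pick (2,3); next start ≥ 3 → (5,7); next start ≥ 7 → (8,9); next start ≥ 9 → (9,12); next start ≥ 12 → (14,18).
Selected 5 meetings.

5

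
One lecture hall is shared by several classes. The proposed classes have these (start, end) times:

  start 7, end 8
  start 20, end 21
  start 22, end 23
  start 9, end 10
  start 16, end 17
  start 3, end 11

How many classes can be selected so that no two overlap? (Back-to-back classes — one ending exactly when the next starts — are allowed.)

Sorted by end: (7,8)  (9,10)  (3,11)  (16,17)  (20,21)  (22,23)
take (7,8); take (9,10); skip (3,11); take (16,17); take (20,21); take (22,23).
Selected 5 classes.

5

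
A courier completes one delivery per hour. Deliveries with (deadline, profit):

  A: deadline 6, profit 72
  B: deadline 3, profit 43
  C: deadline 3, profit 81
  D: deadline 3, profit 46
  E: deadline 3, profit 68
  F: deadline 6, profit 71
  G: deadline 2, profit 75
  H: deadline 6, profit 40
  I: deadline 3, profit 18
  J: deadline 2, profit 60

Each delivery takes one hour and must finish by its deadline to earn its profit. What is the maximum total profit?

407

Take jobs in profit order; each goes to the latest open slot no later than its deadline.
Profit order: C=81 G=75 A=72 F=71 E=68 J=60 D=46 B=43 H=40 I=18
Assign: C→slot 3, G→slot 2, A→slot 6, F→slot 5, E→slot 1, J skipped, D skipped, B skipped, H→slot 4, I skipped.
Slots: [1:E] [2:G] [3:C] [4:H] [5:F] [6:A]
Profit = 68 + 75 + 81 + 40 + 71 + 72 = 407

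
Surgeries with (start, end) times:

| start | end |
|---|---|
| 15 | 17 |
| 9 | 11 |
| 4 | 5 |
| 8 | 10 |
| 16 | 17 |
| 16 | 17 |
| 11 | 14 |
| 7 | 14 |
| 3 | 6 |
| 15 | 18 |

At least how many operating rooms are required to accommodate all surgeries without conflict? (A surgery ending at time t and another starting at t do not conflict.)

Events (time:±→running): 3:+→1 4:+→2 5:-→1 6:-→0 7:+→1 8:+→2 9:+→3 10:-→2 11:-→1 11:+→2 14:-→1 14:-→0 15:+→1 15:+→2 16:+→3 16:+→4 … peak 4.

4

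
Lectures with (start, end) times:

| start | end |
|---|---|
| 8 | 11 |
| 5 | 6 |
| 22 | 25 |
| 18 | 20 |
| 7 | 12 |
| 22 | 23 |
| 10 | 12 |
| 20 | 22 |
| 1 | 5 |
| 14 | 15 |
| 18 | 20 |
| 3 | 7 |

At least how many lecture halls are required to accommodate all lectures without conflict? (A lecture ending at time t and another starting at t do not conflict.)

The answer is the maximum number of intervals overlapping at any instant.
starts: [1, 3, 5, 7, 8, 10, 14, 18, 18, 20, 22, 22]
ends:   [5, 6, 7, 11, 12, 12, 15, 20, 20, 22, 23, 25]
s1→1 s3→2 e5→1 s5→2 e6→1 e7→0 s7→1 s8→2 s10→3  — peak 3.

3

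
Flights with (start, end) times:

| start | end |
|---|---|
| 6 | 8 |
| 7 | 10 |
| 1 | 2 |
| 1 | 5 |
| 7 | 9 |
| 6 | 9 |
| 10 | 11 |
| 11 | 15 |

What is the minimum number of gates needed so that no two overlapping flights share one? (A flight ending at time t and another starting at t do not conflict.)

4

The answer is the maximum number of intervals overlapping at any instant.
Events (time:±→running): 1:+→1 1:+→2 2:-→1 5:-→0 6:+→1 6:+→2 7:+→3 7:+→4 … peak 4.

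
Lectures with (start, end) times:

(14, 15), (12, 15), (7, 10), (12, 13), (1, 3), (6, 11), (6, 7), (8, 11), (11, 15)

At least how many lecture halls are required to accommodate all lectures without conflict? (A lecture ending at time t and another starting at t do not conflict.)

Count concurrent intervals with a sweep; the peak is the room count.
starts: [1, 6, 6, 7, 8, 11, 12, 12, 14]
ends:   [3, 7, 10, 11, 11, 13, 15, 15, 15]
s1→1 e3→0 s6→1 s6→2 e7→1 s7→2 s8→3  — peak 3.

3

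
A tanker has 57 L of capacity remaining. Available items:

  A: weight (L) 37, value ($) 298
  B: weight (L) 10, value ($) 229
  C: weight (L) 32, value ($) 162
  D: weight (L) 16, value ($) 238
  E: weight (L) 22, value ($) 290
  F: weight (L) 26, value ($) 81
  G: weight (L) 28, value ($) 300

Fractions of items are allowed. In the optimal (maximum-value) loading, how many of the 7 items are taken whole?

3

Sort by value per unit weight and fill in that order.
Order: B (229/10=22.90) > D (238/16=14.88) > E (290/22=13.18) > G (300/28=10.71) > A (298/37=8.05) > C (162/32=5.06) > F (81/26=3.12)
Fill: take B (10 @ 229) → take D (16 @ 238) → take E (22 @ 290) → take 9/28 of G → 96.43; 57/57 used.
3 item(s) taken whole; one partial (take 9/28 of G).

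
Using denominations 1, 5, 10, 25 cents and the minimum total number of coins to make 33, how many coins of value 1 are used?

3

Use the largest denomination that fits, subtract, and repeat.
33 − 1×25→8 − 1×5→3 − 3×1→0
Count of 1: 3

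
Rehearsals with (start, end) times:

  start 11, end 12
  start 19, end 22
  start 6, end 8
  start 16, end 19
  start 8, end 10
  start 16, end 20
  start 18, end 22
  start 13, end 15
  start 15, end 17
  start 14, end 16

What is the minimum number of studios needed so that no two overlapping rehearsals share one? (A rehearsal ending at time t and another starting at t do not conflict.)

3

Events (time:±→running): 6:+→1 8:-→0 8:+→1 10:-→0 11:+→1 12:-→0 13:+→1 14:+→2 15:-→1 15:+→2 16:-→1 16:+→2 16:+→3 … peak 3.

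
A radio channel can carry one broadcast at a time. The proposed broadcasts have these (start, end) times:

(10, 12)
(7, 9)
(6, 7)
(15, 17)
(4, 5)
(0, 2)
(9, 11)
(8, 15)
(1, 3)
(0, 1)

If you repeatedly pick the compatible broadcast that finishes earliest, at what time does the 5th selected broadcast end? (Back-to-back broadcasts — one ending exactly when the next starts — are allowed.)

By end time: (0,1), (0,2), (1,3), (4,5), (6,7), (7,9), (9,11), (10,12), (8,15), (15,17).
Pick (0,1); next start ≥ 1 → (1,3); next start ≥ 3 → (4,5); next start ≥ 5 → (6,7); next start ≥ 7 → (7,9); next start ≥ 9 → (9,11); next start ≥ 11 → (15,17).
Selected: (0,1) (1,3) (4,5) (6,7) (7,9) (9,11) (15,17)

9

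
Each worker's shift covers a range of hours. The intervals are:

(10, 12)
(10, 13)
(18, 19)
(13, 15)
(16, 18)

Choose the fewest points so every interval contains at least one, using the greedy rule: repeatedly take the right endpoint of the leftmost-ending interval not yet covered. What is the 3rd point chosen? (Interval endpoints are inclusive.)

18

Sort by right endpoint; whenever an interval is uncovered, place a point at its right end.
Sorted: [10,12] [10,13] [13,15] [16,18] [18,19]
{[10,12],[10,13]} hit by 12; {[13,15]} hit by 15; {[16,18],[18,19]} hit by 18.
Points: 12, 15, 18 (3 total).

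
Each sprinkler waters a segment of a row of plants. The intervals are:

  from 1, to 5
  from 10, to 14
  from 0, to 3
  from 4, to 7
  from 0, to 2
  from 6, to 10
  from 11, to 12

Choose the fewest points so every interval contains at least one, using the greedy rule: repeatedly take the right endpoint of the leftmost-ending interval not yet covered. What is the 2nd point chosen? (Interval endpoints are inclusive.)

Process intervals by earliest right end; each time one isn't hit yet, stab at its right endpoint.
By right end: [0,2]  [0,3]  [1,5]  [4,7]  [6,10]  [11,12]  [10,14]
[0,2] uncovered → point at 2; [4,7] uncovered → point at 7; [11,12] uncovered → point at 12.
Points: 2, 7, 12 (3 total).

7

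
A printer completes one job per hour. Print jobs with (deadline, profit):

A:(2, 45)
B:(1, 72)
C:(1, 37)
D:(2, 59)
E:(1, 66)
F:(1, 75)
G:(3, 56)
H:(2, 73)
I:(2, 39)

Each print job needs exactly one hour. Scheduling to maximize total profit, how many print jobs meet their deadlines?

Sort by profit descending; place each in the latest free slot ≤ its deadline.
By profit: F(d1,75), H(d2,73), B(d1,72), E(d1,66), D(d2,59), G(d3,56), A(d2,45), I(d2,39), C(d1,37)
F→slot 1; H→slot 2; B skipped; E skipped; D skipped; G→slot 3; A skipped; I skipped; C skipped.
3 of 9 scheduled.

3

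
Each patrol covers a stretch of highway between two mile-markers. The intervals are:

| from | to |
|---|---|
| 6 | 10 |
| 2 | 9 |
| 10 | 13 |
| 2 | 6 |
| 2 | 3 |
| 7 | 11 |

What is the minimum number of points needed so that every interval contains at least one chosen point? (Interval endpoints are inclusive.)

2

Process intervals by earliest right end; each time one isn't hit yet, stab at its right endpoint.
Sorted: [2,3] [2,6] [2,9] [6,10] [7,11] [10,13]
{[2,3],[2,6],[2,9]} hit by 3; {[6,10],[7,11],[10,13]} hit by 10.
Points: 3, 10 (2 total).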